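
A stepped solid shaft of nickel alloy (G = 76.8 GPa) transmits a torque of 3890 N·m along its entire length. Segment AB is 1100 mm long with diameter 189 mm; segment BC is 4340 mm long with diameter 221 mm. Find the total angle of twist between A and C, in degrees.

J_AB = π(0.189)⁴/32 = 1.25×10^-4 m⁴; J_BC = π(0.221)⁴/32 = 2.34×10^-4 m⁴.
θ = (T/G)·Σ L_i/J_i = (3890/76.8×10⁹)·(1.10/1.25×10^-4 + 4.34/2.34×10^-4) = 1.383×10^-3 rad.

0.0793°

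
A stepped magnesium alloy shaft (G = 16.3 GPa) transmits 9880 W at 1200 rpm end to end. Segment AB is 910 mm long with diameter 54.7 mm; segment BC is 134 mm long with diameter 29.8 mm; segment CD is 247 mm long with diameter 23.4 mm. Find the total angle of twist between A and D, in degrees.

3.08°

ω = 2π·1200/60 = 125.7 rad/s, so T = P/ω = 9880 / 125.7 = 78.62 N·m.
J_AB = π(0.0547)⁴/32 = 8.79×10^-7 m⁴; J_BC = π(0.0298)⁴/32 = 7.74×10^-8 m⁴; J_CD = π(0.0234)⁴/32 = 2.94×10^-8 m⁴.
θ = (T/G)·Σ L_i/J_i = (78.62/16.3×10⁹)·(0.910/8.79×10^-7 + 0.134/7.74×10^-8 + 0.247/2.94×10^-8) = 0.05382 rad.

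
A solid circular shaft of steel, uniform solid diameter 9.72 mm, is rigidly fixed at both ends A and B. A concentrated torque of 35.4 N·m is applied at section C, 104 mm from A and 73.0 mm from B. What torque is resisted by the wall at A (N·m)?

14.6 N·m

With uniform GJ and both ends fixed, compatibility θ_AC = θ_CB gives T_A·a = T_B·b, together with T_A + T_B = T₀.
T_A = T₀·b/(a+b) = 35.40·73.0/177.0 = 14.60 N·m; T_B = 20.80 N·m.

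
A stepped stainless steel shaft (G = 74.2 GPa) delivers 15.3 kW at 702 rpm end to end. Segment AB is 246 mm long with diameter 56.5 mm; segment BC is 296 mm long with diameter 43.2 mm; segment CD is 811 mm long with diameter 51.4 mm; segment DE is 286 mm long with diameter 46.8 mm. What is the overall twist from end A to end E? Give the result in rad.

0.00814 rad

ω = 2π·702/60 = 73.51 rad/s, so T = P/ω = 15.3×10³ / 73.51 = 208.1 N·m.
J_AB = π(0.0565)⁴/32 = 1.00×10^-6 m⁴; J_BC = π(0.0432)⁴/32 = 3.42×10^-7 m⁴; J_CD = π(0.0514)⁴/32 = 6.85×10^-7 m⁴; J_DE = π(0.0468)⁴/32 = 4.71×10^-7 m⁴.
θ = (T/G)·Σ L_i/J_i = (208.1/74.2×10⁹)·(0.246/1.00×10^-6 + 0.296/3.42×10^-7 + 0.811/6.85×10^-7 + 0.286/4.71×10^-7) = 8.141×10^-3 rad.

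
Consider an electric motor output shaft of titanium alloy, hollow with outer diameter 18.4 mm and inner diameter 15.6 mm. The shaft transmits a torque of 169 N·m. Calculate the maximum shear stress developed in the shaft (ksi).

J = π(d_o⁴ − d_i⁴)/32 = π(0.0184⁴ − 0.0156⁴)/32 = 5.439×10^-9 m⁴.
τ_max = T·r/J = 169.0 × 0.00920 / 5.439×10^-9 = 2.859×10^8 Pa.

41.5 ksi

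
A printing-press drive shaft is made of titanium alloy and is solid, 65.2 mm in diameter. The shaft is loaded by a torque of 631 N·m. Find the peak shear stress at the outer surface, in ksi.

J = πd⁴/32 = π(0.0652)⁴/32 = 1.774×10^-6 m⁴.
τ_max = T·r/J = 631.0 × 0.0326 / 1.774×10^-6 = 1.159×10^7 Pa.

1.68 ksi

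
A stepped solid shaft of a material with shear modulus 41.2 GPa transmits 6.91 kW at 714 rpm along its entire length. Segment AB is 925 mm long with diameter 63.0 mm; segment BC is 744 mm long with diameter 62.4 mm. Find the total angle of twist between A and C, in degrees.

0.141°

ω = 2π·714/60 = 74.77 rad/s, so T = P/ω = 6.91×10³ / 74.77 = 92.42 N·m.
J_AB = π(0.0630)⁴/32 = 1.55×10^-6 m⁴; J_BC = π(0.0624)⁴/32 = 1.49×10^-6 m⁴.
θ = (T/G)·Σ L_i/J_i = (92.42/41.2×10⁹)·(0.925/1.55×10^-6 + 0.744/1.49×10^-6) = 2.463×10^-3 rad.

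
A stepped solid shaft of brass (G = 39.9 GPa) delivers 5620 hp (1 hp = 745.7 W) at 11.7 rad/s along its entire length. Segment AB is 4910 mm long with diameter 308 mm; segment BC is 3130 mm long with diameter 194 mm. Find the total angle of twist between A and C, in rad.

0.252 rad

ω = 11.7 rad/s, so T = P/ω = 5620×745.7 / 11.70 = 358200 N·m.
J_AB = π(0.308)⁴/32 = 8.83×10^-4 m⁴; J_BC = π(0.194)⁴/32 = 1.39×10^-4 m⁴.
θ = (T/G)·Σ L_i/J_i = (358200/39.9×10⁹)·(4.91/8.83×10^-4 + 3.13/1.39×10^-4) = 0.2520 rad.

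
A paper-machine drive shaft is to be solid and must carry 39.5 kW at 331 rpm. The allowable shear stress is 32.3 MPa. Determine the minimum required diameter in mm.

56.4 mm

ω = 2π·331/60 = 34.66 rad/s, so T = P/ω = 39.5×10³ / 34.66 = 1140 N·m.
For a solid shaft τ_max = 16T/(πd³), so d = (16T/(π τ_allow))^(1/3) = (16·1140/(π·3.23×10^7))^(1/3) = 0.05643 m.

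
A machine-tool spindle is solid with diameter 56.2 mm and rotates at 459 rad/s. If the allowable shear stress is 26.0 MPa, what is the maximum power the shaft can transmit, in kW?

J = πd⁴/32 = π(0.0562)⁴/32 = 9.794×10^-7 m⁴.
T_max = τ_allow·J/r = 2.60×10^7 × 9.794×10^-7 / 0.0281 = 906.2 N·m.
ω = 459 rad/s, so P_max = T_max·ω = 4.159×10^5 W.

416 kW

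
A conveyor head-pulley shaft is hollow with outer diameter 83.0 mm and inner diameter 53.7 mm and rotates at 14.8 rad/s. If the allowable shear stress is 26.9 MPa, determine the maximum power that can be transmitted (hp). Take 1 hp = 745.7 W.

49.4 hp

J = π(d_o⁴ − d_i⁴)/32 = π(0.0830⁴ − 0.0537⁴)/32 = 3.843×10^-6 m⁴.
T_max = τ_allow·J/r = 2.69×10^7 × 3.843×10^-6 / 0.0415 = 2491 N·m.
ω = 14.8 rad/s, so P_max = T_max·ω = 3.687×10^4 W.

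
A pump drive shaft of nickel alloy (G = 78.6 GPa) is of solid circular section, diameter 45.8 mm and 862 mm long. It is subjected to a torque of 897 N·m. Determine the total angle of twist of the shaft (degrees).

1.30°

J = πd⁴/32 = π(0.0458)⁴/32 = 4.320×10^-7 m⁴.
θ = T·L/(G·J) = 897.0 × 0.862 / (78.6×10⁹ × 4.320×10^-7) = 0.02277 rad.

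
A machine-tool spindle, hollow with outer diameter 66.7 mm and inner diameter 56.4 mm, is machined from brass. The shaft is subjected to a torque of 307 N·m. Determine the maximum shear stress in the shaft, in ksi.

1.56 ksi

J = π(d_o⁴ − d_i⁴)/32 = π(0.0667⁴ − 0.0564⁴)/32 = 9.498×10^-7 m⁴.
τ_max = T·r/J = 307.0 × 0.0334 / 9.498×10^-7 = 1.078×10^7 Pa.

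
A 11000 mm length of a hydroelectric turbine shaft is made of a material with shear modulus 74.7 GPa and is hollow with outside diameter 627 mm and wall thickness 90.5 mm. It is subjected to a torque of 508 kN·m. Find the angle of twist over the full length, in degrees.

J = π(d_o⁴ − d_i⁴)/32 = π(0.627⁴ − 0.446⁴)/32 = 0.01129 m⁴.
θ = T·L/(G·J) = 508000 × 11.0 / (74.7×10⁹ × 0.01129) = 6.627×10^-3 rad.

0.380°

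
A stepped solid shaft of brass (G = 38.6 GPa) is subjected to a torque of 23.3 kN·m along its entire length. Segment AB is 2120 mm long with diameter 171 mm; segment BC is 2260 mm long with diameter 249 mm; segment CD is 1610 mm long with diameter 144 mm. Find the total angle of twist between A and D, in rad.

J_AB = π(0.171)⁴/32 = 8.39×10^-5 m⁴; J_BC = π(0.249)⁴/32 = 3.77×10^-4 m⁴; J_CD = π(0.144)⁴/32 = 4.22×10^-5 m⁴.
θ = (T/G)·Σ L_i/J_i = (23300/38.6×10⁹)·(2.12/8.39×10^-5 + 2.26/3.77×10^-4 + 1.61/4.22×10^-5) = 0.04188 rad.

0.0419 rad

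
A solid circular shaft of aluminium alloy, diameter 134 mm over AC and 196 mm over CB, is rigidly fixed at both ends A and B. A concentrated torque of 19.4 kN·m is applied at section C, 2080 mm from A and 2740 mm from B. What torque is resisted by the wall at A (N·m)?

Compatibility: T_A·a/J_AC = T_B·b/J_CB with T_A + T_B = T₀.
J_AC = 3.17×10^-5 m⁴, J_CB = 1.45×10^-4 m⁴, so T_A = T₀·(J_AC/a)/((J_AC/a)+(J_CB/b)) = 4335 N·m, T_B = 15060 N·m.

4340 N·m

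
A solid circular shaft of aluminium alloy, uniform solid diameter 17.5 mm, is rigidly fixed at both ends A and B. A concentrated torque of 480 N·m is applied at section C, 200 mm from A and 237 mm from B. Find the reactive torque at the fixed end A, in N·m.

260 N·m

With uniform GJ and both ends fixed, compatibility θ_AC = θ_CB gives T_A·a = T_B·b, together with T_A + T_B = T₀.
T_A = T₀·b/(a+b) = 480.0·237/437.0 = 260.3 N·m; T_B = 219.7 N·m.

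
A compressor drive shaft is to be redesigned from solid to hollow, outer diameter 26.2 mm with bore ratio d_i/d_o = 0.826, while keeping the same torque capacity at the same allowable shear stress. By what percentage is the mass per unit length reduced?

51.8 %

Equal τ_max and T ⇒ the solid shaft needs d_s³ = d_o³(1−k⁴), so d_s = 26.2·(1−0.826⁴)^(1/3) = 21.26 mm.
Area ratio A_h/A_s = d_o²(1−k²)/d_s² = (1−k²)/(1−k⁴)^(2/3) = 0.4824.
Mass saving = 1 − 0.4824 = 51.8 %.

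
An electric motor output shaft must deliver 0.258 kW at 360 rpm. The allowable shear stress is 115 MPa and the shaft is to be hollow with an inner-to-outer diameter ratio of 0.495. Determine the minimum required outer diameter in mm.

6.86 mm

ω = 2π·360/60 = 37.70 rad/s, so T = P/ω = 0.258×10³ / 37.70 = 6.844 N·m.
For a hollow shaft with d_i/d_o = 0.495: τ_max = 16T/(π d_o³ (1−k⁴)), so d_o = [16T/(π τ_allow (1−k⁴))]^(1/3) = [16·6.844/(π·1.15×10^8·0.9400)]^(1/3) = 0.006857 m.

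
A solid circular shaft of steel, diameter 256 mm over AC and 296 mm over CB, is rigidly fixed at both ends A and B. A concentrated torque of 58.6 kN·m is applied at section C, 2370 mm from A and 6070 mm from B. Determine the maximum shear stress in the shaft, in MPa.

10.5 MPa

Compatibility: T_A·a/J_AC = T_B·b/J_CB with T_A + T_B = T₀.
J_AC = 4.22×10^-4 m⁴, J_CB = 7.54×10^-4 m⁴, so T_A = T₀·(J_AC/a)/((J_AC/a)+(J_CB/b)) = 34510 N·m, T_B = 24090 N·m.
τ in each portion: τ_AC = 1.05×10^7 Pa, τ_CB = 4.73×10^6 Pa; maximum is in AC.
τ_max = T_AC·r/J = 34510·0.128/4.22×10^-4 = 1.048×10^7 Pa.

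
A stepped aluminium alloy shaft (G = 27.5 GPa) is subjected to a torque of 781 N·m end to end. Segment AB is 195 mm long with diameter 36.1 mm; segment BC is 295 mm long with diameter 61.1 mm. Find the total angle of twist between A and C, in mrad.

J_AB = π(0.0361)⁴/32 = 1.67×10^-7 m⁴; J_BC = π(0.0611)⁴/32 = 1.37×10^-6 m⁴.
θ = (T/G)·Σ L_i/J_i = (781.0/27.5×10⁹)·(0.195/1.67×10^-7 + 0.295/1.37×10^-6) = 0.03934 rad.

39.3 mrad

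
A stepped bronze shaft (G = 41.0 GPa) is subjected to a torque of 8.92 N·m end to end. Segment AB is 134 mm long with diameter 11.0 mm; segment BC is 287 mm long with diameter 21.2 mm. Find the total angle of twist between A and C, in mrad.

23.4 mrad

J_AB = π(0.0110)⁴/32 = 1.44×10^-9 m⁴; J_BC = π(0.0212)⁴/32 = 1.98×10^-8 m⁴.
θ = (T/G)·Σ L_i/J_i = (8.920/41.0×10⁹)·(0.134/1.44×10^-9 + 0.287/1.98×10^-8) = 0.02343 rad.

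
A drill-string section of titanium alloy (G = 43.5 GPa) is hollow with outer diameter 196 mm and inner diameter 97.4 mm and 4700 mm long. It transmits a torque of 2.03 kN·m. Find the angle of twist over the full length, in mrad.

1.61 mrad

J = π(d_o⁴ − d_i⁴)/32 = π(0.196⁴ − 0.0974⁴)/32 = 1.360×10^-4 m⁴.
θ = T·L/(G·J) = 2030 × 4.70 / (43.5×10⁹ × 1.360×10^-4) = 1.612×10^-3 rad.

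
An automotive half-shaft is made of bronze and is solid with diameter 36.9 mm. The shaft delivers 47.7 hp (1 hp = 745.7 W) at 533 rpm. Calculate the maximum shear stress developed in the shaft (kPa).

64600 kPa

ω = 2π·533/60 = 55.82 rad/s, so T = P/ω = 47.7×745.7 / 55.82 = 637.3 N·m.
J = πd⁴/32 = π(0.0369)⁴/32 = 1.820×10^-7 m⁴.
τ_max = T·r/J = 637.3 × 0.0184 / 1.820×10^-7 = 6.460×10^7 Pa.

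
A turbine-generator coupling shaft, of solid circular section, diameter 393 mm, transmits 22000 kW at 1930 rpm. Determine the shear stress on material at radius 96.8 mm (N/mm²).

4.50 N/mm²

ω = 2π·1930/60 = 202.1 rad/s, so T = P/ω = 22000×10³ / 202.1 = 108900 N·m.
J = πd⁴/32 = π(0.393)⁴/32 = 2.342×10^-3 m⁴.
Shear stress varies linearly with radius: τ = T·r/J = 108900 × 0.0968 / 2.342×10^-3 = 4.499×10^6 Pa.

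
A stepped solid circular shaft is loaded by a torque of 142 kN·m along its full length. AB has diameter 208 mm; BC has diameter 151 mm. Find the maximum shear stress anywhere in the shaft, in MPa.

Under the same torque, τ_max = 16T/(πd³) is largest where d is smallest — segment BC (d = 151 mm).
τ_max = 16·142000/(π·(0.151)³) = 2.101×10^8 Pa.

210 MPa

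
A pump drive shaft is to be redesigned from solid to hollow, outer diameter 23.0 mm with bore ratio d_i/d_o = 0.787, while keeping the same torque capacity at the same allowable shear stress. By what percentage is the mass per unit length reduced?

Equal τ_max and T ⇒ the solid shaft needs d_s³ = d_o³(1−k⁴), so d_s = 23.0·(1−0.787⁴)^(1/3) = 19.57 mm.
Area ratio A_h/A_s = d_o²(1−k²)/d_s² = (1−k²)/(1−k⁴)^(2/3) = 0.5255.
Mass saving = 1 − 0.5255 = 47.4 %.

47.4 %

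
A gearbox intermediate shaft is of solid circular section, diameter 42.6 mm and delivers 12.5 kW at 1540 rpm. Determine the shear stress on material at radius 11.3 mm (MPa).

2.71 MPa

ω = 2π·1540/60 = 161.3 rad/s, so T = P/ω = 12.5×10³ / 161.3 = 77.51 N·m.
J = πd⁴/32 = π(0.0426)⁴/32 = 3.233×10^-7 m⁴.
Shear stress varies linearly with radius: τ = T·r/J = 77.51 × 0.0113 / 3.233×10^-7 = 2.709×10^6 Pa.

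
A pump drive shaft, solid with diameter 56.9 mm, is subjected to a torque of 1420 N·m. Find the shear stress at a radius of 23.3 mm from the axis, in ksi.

J = πd⁴/32 = π(0.0569)⁴/32 = 1.029×10^-6 m⁴.
Shear stress varies linearly with radius: τ = T·r/J = 1420 × 0.0233 / 1.029×10^-6 = 3.215×10^7 Pa.

4.66 ksi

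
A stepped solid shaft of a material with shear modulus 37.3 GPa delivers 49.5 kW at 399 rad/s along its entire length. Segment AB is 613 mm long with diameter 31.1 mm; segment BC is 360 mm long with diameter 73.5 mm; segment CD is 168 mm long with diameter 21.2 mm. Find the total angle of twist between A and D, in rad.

0.0508 rad

ω = 399 rad/s, so T = P/ω = 49.5×10³ / 399.0 = 124.1 N·m.
J_AB = π(0.0311)⁴/32 = 9.18×10^-8 m⁴; J_BC = π(0.0735)⁴/32 = 2.87×10^-6 m⁴; J_CD = π(0.0212)⁴/32 = 1.98×10^-8 m⁴.
θ = (T/G)·Σ L_i/J_i = (124.1/37.3×10⁹)·(0.613/9.18×10^-8 + 0.360/2.87×10^-6 + 0.168/1.98×10^-8) = 0.05079 rad.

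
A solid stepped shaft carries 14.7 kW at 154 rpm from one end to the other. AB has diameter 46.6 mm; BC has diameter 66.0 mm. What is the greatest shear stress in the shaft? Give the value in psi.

ω = 2π·154/60 = 16.13 rad/s, so T = P/ω = 14.7×10³ / 16.13 = 911.5 N·m.
Under the same torque, τ_max = 16T/(πd³) is largest where d is smallest — segment AB (d = 46.6 mm).
τ_max = 16·911.5/(π·(0.0466)³) = 4.588×10^7 Pa.

6650 psi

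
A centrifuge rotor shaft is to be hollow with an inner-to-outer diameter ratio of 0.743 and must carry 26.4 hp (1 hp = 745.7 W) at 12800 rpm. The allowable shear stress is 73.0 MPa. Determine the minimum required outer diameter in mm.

ω = 2π·12800/60 = 1340 rad/s, so T = P/ω = 26.4×745.7 / 1340 = 14.69 N·m.
For a hollow shaft with d_i/d_o = 0.743: τ_max = 16T/(π d_o³ (1−k⁴)), so d_o = [16T/(π τ_allow (1−k⁴))]^(1/3) = [16·14.69/(π·7.30×10^7·0.6952)]^(1/3) = 0.01138 m.

11.4 mm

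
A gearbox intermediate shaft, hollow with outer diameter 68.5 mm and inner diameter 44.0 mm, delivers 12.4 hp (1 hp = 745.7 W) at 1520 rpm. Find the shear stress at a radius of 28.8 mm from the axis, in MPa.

0.933 MPa

ω = 2π·1520/60 = 159.2 rad/s, so T = P/ω = 12.4×745.7 / 159.2 = 58.09 N·m.
J = π(d_o⁴ − d_i⁴)/32 = π(0.0685⁴ − 0.0440⁴)/32 = 1.794×10^-6 m⁴.
Shear stress varies linearly with radius: τ = T·r/J = 58.09 × 0.0288 / 1.794×10^-6 = 9.328×10^5 Pa.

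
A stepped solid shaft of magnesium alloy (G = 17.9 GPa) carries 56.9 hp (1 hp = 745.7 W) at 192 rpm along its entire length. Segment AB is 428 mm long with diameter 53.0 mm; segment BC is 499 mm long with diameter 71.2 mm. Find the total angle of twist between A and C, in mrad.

ω = 2π·192/60 = 20.11 rad/s, so T = P/ω = 56.9×745.7 / 20.11 = 2110 N·m.
J_AB = π(0.0530)⁴/32 = 7.75×10^-7 m⁴; J_BC = π(0.0712)⁴/32 = 2.52×10^-6 m⁴.
θ = (T/G)·Σ L_i/J_i = (2110/17.9×10⁹)·(0.428/7.75×10^-7 + 0.499/2.52×10^-6) = 0.08846 rad.

88.5 mrad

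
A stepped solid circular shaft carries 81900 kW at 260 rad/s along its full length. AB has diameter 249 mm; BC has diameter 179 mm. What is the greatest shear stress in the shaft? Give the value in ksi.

ω = 260 rad/s, so T = P/ω = 81900×10³ / 260.0 = 315000 N·m.
Under the same torque, τ_max = 16T/(πd³) is largest where d is smallest — segment BC (d = 179 mm).
τ_max = 16·315000/(π·(0.179)³) = 2.797×10^8 Pa.

40.6 ksi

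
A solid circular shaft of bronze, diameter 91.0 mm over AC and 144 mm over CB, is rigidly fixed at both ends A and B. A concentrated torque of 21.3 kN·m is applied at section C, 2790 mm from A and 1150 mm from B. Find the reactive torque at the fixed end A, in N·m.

Compatibility: T_A·a/J_AC = T_B·b/J_CB with T_A + T_B = T₀.
J_AC = 6.73×10^-6 m⁴, J_CB = 4.22×10^-5 m⁴, so T_A = T₀·(J_AC/a)/((J_AC/a)+(J_CB/b)) = 1314 N·m, T_B = 19990 N·m.

1310 N·m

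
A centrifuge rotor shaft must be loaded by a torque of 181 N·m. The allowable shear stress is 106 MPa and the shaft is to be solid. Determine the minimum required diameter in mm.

20.6 mm

For a solid shaft τ_max = 16T/(πd³), so d = (16T/(π τ_allow))^(1/3) = (16·181.0/(π·1.06×10^8))^(1/3) = 0.02056 m.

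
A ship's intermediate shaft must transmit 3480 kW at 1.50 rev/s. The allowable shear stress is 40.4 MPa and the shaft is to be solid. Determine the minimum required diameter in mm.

360 mm

ω = 2π·1.50 = 9.425 rad/s, so T = P/ω = 3480×10³ / 9.425 = 369200 N·m.
For a solid shaft τ_max = 16T/(πd³), so d = (16T/(π τ_allow))^(1/3) = (16·369200/(π·4.04×10^7))^(1/3) = 0.3597 m.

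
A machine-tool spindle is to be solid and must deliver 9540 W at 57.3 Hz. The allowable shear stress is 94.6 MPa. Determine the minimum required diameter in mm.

ω = 2π·57.3 = 360.0 rad/s, so T = P/ω = 9540 / 360.0 = 26.50 N·m.
For a solid shaft τ_max = 16T/(πd³), so d = (16T/(π τ_allow))^(1/3) = (16·26.50/(π·9.46×10^7))^(1/3) = 0.01126 m.

11.3 mm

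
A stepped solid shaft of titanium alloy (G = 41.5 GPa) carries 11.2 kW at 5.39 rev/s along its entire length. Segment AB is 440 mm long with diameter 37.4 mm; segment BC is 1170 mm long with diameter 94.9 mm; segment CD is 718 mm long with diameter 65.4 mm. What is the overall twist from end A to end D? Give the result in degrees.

ω = 2π·5.39 = 33.87 rad/s, so T = P/ω = 11.2×10³ / 33.87 = 330.7 N·m.
J_AB = π(0.0374)⁴/32 = 1.92×10^-7 m⁴; J_BC = π(0.0949)⁴/32 = 7.96×10^-6 m⁴; J_CD = π(0.0654)⁴/32 = 1.80×10^-6 m⁴.
θ = (T/G)·Σ L_i/J_i = (330.7/41.5×10⁹)·(0.440/1.92×10^-7 + 1.17/7.96×10^-6 + 0.718/1.80×10^-6) = 0.02261 rad.

1.30°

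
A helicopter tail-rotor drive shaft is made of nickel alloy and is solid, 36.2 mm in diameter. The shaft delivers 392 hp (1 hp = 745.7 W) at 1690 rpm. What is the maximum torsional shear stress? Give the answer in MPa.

ω = 2π·1690/60 = 177.0 rad/s, so T = P/ω = 392×745.7 / 177.0 = 1652 N·m.
J = πd⁴/32 = π(0.0362)⁴/32 = 1.686×10^-7 m⁴.
τ_max = T·r/J = 1652 × 0.0181 / 1.686×10^-7 = 1.773×10^8 Pa.

177 MPa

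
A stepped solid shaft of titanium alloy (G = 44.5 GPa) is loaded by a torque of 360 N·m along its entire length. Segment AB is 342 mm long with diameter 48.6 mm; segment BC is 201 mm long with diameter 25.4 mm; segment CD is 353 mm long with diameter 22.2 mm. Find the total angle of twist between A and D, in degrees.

9.43°

J_AB = π(0.0486)⁴/32 = 5.48×10^-7 m⁴; J_BC = π(0.0254)⁴/32 = 4.09×10^-8 m⁴; J_CD = π(0.0222)⁴/32 = 2.38×10^-8 m⁴.
θ = (T/G)·Σ L_i/J_i = (360.0/44.5×10⁹)·(0.342/5.48×10^-7 + 0.201/4.09×10^-8 + 0.353/2.38×10^-8) = 0.1646 rad.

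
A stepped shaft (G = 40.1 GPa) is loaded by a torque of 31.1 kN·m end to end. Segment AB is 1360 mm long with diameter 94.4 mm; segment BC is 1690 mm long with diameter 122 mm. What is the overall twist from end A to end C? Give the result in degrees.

11.2°

J_AB = π(0.0944)⁴/32 = 7.80×10^-6 m⁴; J_BC = π(0.122)⁴/32 = 2.17×10^-5 m⁴.
θ = (T/G)·Σ L_i/J_i = (31100/40.1×10⁹)·(1.36/7.80×10^-6 + 1.69/2.17×10^-5) = 0.1956 rad.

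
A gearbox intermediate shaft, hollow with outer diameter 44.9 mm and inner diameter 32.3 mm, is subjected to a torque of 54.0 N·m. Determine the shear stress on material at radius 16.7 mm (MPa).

3.09 MPa

J = π(d_o⁴ − d_i⁴)/32 = π(0.0449⁴ − 0.0323⁴)/32 = 2.922×10^-7 m⁴.
Shear stress varies linearly with radius: τ = T·r/J = 54.00 × 0.0167 / 2.922×10^-7 = 3.087×10^6 Pa.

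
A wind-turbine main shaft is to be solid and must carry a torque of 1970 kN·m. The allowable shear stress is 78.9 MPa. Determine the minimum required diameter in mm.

For a solid shaft τ_max = 16T/(πd³), so d = (16T/(π τ_allow))^(1/3) = (16·1.970e6/(π·7.89×10^7))^(1/3) = 0.5029 m.

503 mm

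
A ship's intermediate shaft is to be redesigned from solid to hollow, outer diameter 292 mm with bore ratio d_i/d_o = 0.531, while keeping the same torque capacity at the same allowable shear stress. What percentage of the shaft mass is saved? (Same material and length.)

Equal τ_max and T ⇒ the solid shaft needs d_s³ = d_o³(1−k⁴), so d_s = 292·(1−0.531⁴)^(1/3) = 284.0 mm.
Area ratio A_h/A_s = d_o²(1−k²)/d_s² = (1−k²)/(1−k⁴)^(2/3) = 0.7588.
Mass saving = 1 − 0.7588 = 24.1 %.

24.1 %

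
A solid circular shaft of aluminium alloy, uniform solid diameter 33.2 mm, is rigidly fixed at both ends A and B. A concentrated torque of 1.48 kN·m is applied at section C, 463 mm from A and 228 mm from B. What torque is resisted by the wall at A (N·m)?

488 N·m

With uniform GJ and both ends fixed, compatibility θ_AC = θ_CB gives T_A·a = T_B·b, together with T_A + T_B = T₀.
T_A = T₀·b/(a+b) = 1480·228/691.0 = 488.3 N·m; T_B = 991.7 N·m.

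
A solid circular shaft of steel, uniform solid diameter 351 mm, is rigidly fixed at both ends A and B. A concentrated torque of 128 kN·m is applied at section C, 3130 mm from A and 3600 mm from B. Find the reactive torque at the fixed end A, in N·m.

68500 N·m

With uniform GJ and both ends fixed, compatibility θ_AC = θ_CB gives T_A·a = T_B·b, together with T_A + T_B = T₀.
T_A = T₀·b/(a+b) = 128000·3600/6730 = 68470 N·m; T_B = 59530 N·m.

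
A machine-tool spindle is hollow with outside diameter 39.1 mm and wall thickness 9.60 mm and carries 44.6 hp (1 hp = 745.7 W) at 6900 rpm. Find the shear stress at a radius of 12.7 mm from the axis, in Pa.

ω = 2π·6900/60 = 722.6 rad/s, so T = P/ω = 44.6×745.7 / 722.6 = 46.03 N·m.
J = π(d_o⁴ − d_i⁴)/32 = π(0.0391⁴ − 0.0199⁴)/32 = 2.141×10^-7 m⁴.
Shear stress varies linearly with radius: τ = T·r/J = 46.03 × 0.0127 / 2.141×10^-7 = 2.731×10^6 Pa.

2.73e6 Pa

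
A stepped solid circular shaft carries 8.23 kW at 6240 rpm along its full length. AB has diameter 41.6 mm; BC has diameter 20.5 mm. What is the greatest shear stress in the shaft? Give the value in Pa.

ω = 2π·6240/60 = 653.5 rad/s, so T = P/ω = 8.23×10³ / 653.5 = 12.59 N·m.
Under the same torque, τ_max = 16T/(πd³) is largest where d is smallest — segment BC (d = 20.5 mm).
τ_max = 16·12.59/(π·(0.0205)³) = 7.446×10^6 Pa.

7.45e6 Pa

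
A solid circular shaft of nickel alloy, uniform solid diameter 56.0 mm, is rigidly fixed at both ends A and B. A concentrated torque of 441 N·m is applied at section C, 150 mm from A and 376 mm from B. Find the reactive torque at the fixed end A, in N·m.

315 N·m

With uniform GJ and both ends fixed, compatibility θ_AC = θ_CB gives T_A·a = T_B·b, together with T_A + T_B = T₀.
T_A = T₀·b/(a+b) = 441.0·376/526.0 = 315.2 N·m; T_B = 125.8 N·m.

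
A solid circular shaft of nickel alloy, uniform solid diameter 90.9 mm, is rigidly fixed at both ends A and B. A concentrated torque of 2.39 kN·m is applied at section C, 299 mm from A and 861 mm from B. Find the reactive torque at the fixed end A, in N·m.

1770 N·m

With uniform GJ and both ends fixed, compatibility θ_AC = θ_CB gives T_A·a = T_B·b, together with T_A + T_B = T₀.
T_A = T₀·b/(a+b) = 2390·861/1160 = 1774 N·m; T_B = 616.0 N·m.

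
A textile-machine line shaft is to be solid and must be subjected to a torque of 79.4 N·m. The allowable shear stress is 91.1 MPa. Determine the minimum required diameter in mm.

For a solid shaft τ_max = 16T/(πd³), so d = (16T/(π τ_allow))^(1/3) = (16·79.40/(π·9.11×10^7))^(1/3) = 0.01643 m.

16.4 mm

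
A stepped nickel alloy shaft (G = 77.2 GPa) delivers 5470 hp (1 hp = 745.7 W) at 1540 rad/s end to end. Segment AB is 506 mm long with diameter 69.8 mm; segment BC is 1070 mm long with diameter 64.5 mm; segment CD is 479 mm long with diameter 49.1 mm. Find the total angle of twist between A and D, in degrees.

ω = 1540 rad/s, so T = P/ω = 5470×745.7 / 1540 = 2649 N·m.
J_AB = π(0.0698)⁴/32 = 2.33×10^-6 m⁴; J_BC = π(0.0645)⁴/32 = 1.70×10^-6 m⁴; J_CD = π(0.0491)⁴/32 = 5.71×10^-7 m⁴.
θ = (T/G)·Σ L_i/J_i = (2649/77.2×10⁹)·(0.506/2.33×10^-6 + 1.07/1.70×10^-6 + 0.479/5.71×10^-7) = 0.05786 rad.

3.31°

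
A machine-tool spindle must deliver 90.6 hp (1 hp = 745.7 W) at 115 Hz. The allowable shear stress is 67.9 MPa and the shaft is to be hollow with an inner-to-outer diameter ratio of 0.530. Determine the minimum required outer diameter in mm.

19.7 mm

ω = 2π·115 = 722.6 rad/s, so T = P/ω = 90.6×745.7 / 722.6 = 93.50 N·m.
For a hollow shaft with d_i/d_o = 0.530: τ_max = 16T/(π d_o³ (1−k⁴)), so d_o = [16T/(π τ_allow (1−k⁴))]^(1/3) = [16·93.50/(π·6.79×10^7·0.9211)]^(1/3) = 0.01967 m.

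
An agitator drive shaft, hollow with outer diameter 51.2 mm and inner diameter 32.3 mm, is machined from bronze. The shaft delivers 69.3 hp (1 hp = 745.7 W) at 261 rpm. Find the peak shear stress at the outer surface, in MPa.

85.2 MPa

ω = 2π·261/60 = 27.33 rad/s, so T = P/ω = 69.3×745.7 / 27.33 = 1891 N·m.
J = π(d_o⁴ − d_i⁴)/32 = π(0.0512⁴ − 0.0323⁴)/32 = 5.678×10^-7 m⁴.
τ_max = T·r/J = 1891 × 0.0256 / 5.678×10^-7 = 8.525×10^7 Pa.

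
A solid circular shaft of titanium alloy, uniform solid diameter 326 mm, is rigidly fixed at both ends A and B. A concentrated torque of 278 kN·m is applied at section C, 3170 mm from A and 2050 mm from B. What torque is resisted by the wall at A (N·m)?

109000 N·m

With uniform GJ and both ends fixed, compatibility θ_AC = θ_CB gives T_A·a = T_B·b, together with T_A + T_B = T₀.
T_A = T₀·b/(a+b) = 278000·2050/5220 = 109200 N·m; T_B = 168800 N·m.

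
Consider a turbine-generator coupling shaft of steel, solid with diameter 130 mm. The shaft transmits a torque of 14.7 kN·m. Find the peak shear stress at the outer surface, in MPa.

J = πd⁴/32 = π(0.130)⁴/32 = 2.804×10^-5 m⁴.
τ_max = T·r/J = 14700 × 0.0650 / 2.804×10^-5 = 3.408×10^7 Pa.

34.1 MPa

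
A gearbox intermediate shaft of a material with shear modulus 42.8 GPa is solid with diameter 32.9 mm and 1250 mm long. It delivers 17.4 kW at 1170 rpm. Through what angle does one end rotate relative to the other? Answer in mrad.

ω = 2π·1170/60 = 122.5 rad/s, so T = P/ω = 17.4×10³ / 122.5 = 142.0 N·m.
J = πd⁴/32 = π(0.0329)⁴/32 = 1.150×10^-7 m⁴.
θ = T·L/(G·J) = 142.0 × 1.25 / (42.8×10⁹ × 1.150×10^-7) = 0.03606 rad.

36.1 mrad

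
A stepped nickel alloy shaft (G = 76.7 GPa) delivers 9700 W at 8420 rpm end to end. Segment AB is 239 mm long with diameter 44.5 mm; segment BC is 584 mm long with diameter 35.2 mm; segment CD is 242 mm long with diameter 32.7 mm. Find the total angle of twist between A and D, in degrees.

ω = 2π·8420/60 = 881.7 rad/s, so T = P/ω = 9700 / 881.7 = 11.00 N·m.
J_AB = π(0.0445)⁴/32 = 3.85×10^-7 m⁴; J_BC = π(0.0352)⁴/32 = 1.51×10^-7 m⁴; J_CD = π(0.0327)⁴/32 = 1.12×10^-7 m⁴.
θ = (T/G)·Σ L_i/J_i = (11.00/76.7×10⁹)·(0.239/3.85×10^-7 + 0.584/1.51×10^-7 + 0.242/1.12×10^-7) = 9.540×10^-4 rad.

0.0547°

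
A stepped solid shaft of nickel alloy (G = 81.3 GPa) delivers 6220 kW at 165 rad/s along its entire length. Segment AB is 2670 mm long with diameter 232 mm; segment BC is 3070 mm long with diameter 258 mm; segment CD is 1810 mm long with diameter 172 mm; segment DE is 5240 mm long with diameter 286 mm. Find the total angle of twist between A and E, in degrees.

ω = 165 rad/s, so T = P/ω = 6220×10³ / 165.0 = 37700 N·m.
J_AB = π(0.232)⁴/32 = 2.84×10^-4 m⁴; J_BC = π(0.258)⁴/32 = 4.35×10^-4 m⁴; J_CD = π(0.172)⁴/32 = 8.59×10^-5 m⁴; J_DE = π(0.286)⁴/32 = 6.57×10^-4 m⁴.
θ = (T/G)·Σ L_i/J_i = (37700/81.3×10⁹)·(2.67/2.84×10^-4 + 3.07/4.35×10^-4 + 1.81/8.59×10^-5 + 5.24/6.57×10^-4) = 0.02109 rad.

1.21°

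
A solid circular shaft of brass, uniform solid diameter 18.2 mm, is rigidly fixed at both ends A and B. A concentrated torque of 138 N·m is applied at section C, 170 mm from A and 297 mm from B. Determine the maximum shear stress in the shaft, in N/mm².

With uniform GJ and both ends fixed, compatibility θ_AC = θ_CB gives T_A·a = T_B·b, together with T_A + T_B = T₀.
T_A = T₀·b/(a+b) = 138.0·297/467.0 = 87.76 N·m; T_B = 50.24 N·m.
τ in each portion: τ_AC = 7.41×10^7 Pa, τ_CB = 4.24×10^7 Pa; maximum is in AC.
τ_max = T_AC·r/J = 87.76·0.00910/1.08×10^-8 = 7.414×10^7 Pa.

74.1 N/mm²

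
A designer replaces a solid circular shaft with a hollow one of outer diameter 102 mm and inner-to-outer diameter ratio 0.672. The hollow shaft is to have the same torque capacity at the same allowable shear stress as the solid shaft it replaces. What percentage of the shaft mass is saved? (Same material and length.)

Equal τ_max and T ⇒ the solid shaft needs d_s³ = d_o³(1−k⁴), so d_s = 102·(1−0.672⁴)^(1/3) = 94.53 mm.
Area ratio A_h/A_s = d_o²(1−k²)/d_s² = (1−k²)/(1−k⁴)^(2/3) = 0.6385.
Mass saving = 1 − 0.6385 = 36.2 %.

36.2 %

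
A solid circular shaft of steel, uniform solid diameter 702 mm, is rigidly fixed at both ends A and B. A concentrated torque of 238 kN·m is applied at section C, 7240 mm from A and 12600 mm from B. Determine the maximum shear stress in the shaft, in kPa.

With uniform GJ and both ends fixed, compatibility θ_AC = θ_CB gives T_A·a = T_B·b, together with T_A + T_B = T₀.
T_A = T₀·b/(a+b) = 238000·12600/19840 = 151100 N·m; T_B = 86850 N·m.
τ in each portion: τ_AC = 2.23×10^6 Pa, τ_CB = 1.28×10^6 Pa; maximum is in AC.
τ_max = T_AC·r/J = 151100·0.351/0.0238 = 2.225×10^6 Pa.

2230 kPa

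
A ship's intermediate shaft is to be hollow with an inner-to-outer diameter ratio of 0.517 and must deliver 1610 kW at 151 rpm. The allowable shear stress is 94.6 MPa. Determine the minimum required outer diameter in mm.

181 mm

ω = 2π·151/60 = 15.81 rad/s, so T = P/ω = 1610×10³ / 15.81 = 101800 N·m.
For a hollow shaft with d_i/d_o = 0.517: τ_max = 16T/(π d_o³ (1−k⁴)), so d_o = [16T/(π τ_allow (1−k⁴))]^(1/3) = [16·101800/(π·9.46×10^7·0.9286)]^(1/3) = 0.1807 m.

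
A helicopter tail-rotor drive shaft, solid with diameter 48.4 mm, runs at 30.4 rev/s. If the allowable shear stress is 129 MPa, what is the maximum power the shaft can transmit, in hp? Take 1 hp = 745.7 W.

J = πd⁴/32 = π(0.0484)⁴/32 = 5.387×10^-7 m⁴.
T_max = τ_allow·J/r = 1.29×10^8 × 5.387×10^-7 / 0.0242 = 2872 N·m.
ω = 2π·30.4 = 191.0 rad/s, so P_max = T_max·ω = 5.485×10^5 W.

736 hp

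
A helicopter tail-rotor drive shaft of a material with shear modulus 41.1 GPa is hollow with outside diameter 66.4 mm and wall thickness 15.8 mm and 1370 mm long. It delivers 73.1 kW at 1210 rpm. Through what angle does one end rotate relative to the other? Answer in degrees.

0.624°

ω = 2π·1210/60 = 126.7 rad/s, so T = P/ω = 73.1×10³ / 126.7 = 576.9 N·m.
J = π(d_o⁴ − d_i⁴)/32 = π(0.0664⁴ − 0.0348⁴)/32 = 1.764×10^-6 m⁴.
θ = T·L/(G·J) = 576.9 × 1.37 / (41.1×10⁹ × 1.764×10^-6) = 0.01090 rad.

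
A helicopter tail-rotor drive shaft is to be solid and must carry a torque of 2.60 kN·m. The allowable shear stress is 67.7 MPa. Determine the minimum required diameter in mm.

For a solid shaft τ_max = 16T/(πd³), so d = (16T/(π τ_allow))^(1/3) = (16·2600/(π·6.77×10^7))^(1/3) = 0.05805 m.

58.0 mm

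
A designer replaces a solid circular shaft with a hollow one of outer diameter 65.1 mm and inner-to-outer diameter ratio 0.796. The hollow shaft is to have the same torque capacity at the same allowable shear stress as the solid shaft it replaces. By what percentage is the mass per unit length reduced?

Equal τ_max and T ⇒ the solid shaft needs d_s³ = d_o³(1−k⁴), so d_s = 65.1·(1−0.796⁴)^(1/3) = 54.86 mm.
Area ratio A_h/A_s = d_o²(1−k²)/d_s² = (1−k²)/(1−k⁴)^(2/3) = 0.5159.
Mass saving = 1 − 0.5159 = 48.4 %.

48.4 %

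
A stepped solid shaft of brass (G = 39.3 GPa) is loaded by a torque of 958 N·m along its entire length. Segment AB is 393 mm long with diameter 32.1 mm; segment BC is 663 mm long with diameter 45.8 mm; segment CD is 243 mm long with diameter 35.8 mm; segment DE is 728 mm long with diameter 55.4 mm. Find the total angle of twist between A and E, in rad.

0.185 rad

J_AB = π(0.0321)⁴/32 = 1.04×10^-7 m⁴; J_BC = π(0.0458)⁴/32 = 4.32×10^-7 m⁴; J_CD = π(0.0358)⁴/32 = 1.61×10^-7 m⁴; J_DE = π(0.0554)⁴/32 = 9.25×10^-7 m⁴.
θ = (T/G)·Σ L_i/J_i = (958.0/39.3×10⁹)·(0.393/1.04×10^-7 + 0.663/4.32×10^-7 + 0.243/1.61×10^-7 + 0.728/9.25×10^-7) = 0.1852 rad.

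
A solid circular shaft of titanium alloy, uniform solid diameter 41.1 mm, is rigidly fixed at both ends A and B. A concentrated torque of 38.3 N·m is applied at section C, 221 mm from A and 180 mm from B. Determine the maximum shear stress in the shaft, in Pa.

With uniform GJ and both ends fixed, compatibility θ_AC = θ_CB gives T_A·a = T_B·b, together with T_A + T_B = T₀.
T_A = T₀·b/(a+b) = 38.30·180/401.0 = 17.19 N·m; T_B = 21.11 N·m.
τ in each portion: τ_AC = 1.26×10^6 Pa, τ_CB = 1.55×10^6 Pa; maximum is in CB.
τ_max = T_CB·r/J = 21.11·0.0206/2.80×10^-7 = 1.548×10^6 Pa.

1.55e6 Pa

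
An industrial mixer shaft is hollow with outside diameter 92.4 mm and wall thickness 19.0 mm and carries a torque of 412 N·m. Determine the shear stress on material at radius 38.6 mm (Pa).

2.53e6 Pa

J = π(d_o⁴ − d_i⁴)/32 = π(0.0924⁴ − 0.0544⁴)/32 = 6.296×10^-6 m⁴.
Shear stress varies linearly with radius: τ = T·r/J = 412.0 × 0.0386 / 6.296×10^-6 = 2.526×10^6 Pa.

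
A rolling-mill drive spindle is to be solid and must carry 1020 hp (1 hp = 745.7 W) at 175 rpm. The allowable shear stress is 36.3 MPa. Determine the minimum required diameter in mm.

ω = 2π·175/60 = 18.33 rad/s, so T = P/ω = 1020×745.7 / 18.33 = 41500 N·m.
For a solid shaft τ_max = 16T/(πd³), so d = (16T/(π τ_allow))^(1/3) = (16·41500/(π·3.63×10^7))^(1/3) = 0.1799 m.

180 mm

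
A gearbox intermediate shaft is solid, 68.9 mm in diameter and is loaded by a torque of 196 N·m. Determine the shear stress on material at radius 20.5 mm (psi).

J = πd⁴/32 = π(0.0689)⁴/32 = 2.212×10^-6 m⁴.
Shear stress varies linearly with radius: τ = T·r/J = 196.0 × 0.0205 / 2.212×10^-6 = 1.816×10^6 Pa.

263 psi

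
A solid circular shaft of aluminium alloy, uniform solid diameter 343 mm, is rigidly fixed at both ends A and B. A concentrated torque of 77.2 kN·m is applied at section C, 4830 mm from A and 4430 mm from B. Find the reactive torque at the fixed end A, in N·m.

With uniform GJ and both ends fixed, compatibility θ_AC = θ_CB gives T_A·a = T_B·b, together with T_A + T_B = T₀.
T_A = T₀·b/(a+b) = 77200·4430/9260 = 36930 N·m; T_B = 40270 N·m.

36900 N·m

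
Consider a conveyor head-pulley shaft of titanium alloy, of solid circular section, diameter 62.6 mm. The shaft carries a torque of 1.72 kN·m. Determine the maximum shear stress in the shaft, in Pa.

J = πd⁴/32 = π(0.0626)⁴/32 = 1.508×10^-6 m⁴.
τ_max = T·r/J = 1720 × 0.0313 / 1.508×10^-6 = 3.571×10^7 Pa.

3.57e7 Pa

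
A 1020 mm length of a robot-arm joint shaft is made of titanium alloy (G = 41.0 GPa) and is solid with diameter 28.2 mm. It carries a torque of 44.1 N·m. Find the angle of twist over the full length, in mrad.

17.7 mrad

J = πd⁴/32 = π(0.0282)⁴/32 = 6.209×10^-8 m⁴.
θ = T·L/(G·J) = 44.10 × 1.02 / (41.0×10⁹ × 6.209×10^-8) = 0.01767 rad.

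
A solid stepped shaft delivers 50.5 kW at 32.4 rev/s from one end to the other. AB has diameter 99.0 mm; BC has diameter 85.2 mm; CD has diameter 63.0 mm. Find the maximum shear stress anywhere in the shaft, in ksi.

ω = 2π·32.4 = 203.6 rad/s, so T = P/ω = 50.5×10³ / 203.6 = 248.1 N·m.
Under the same torque, τ_max = 16T/(πd³) is largest where d is smallest — segment CD (d = 63.0 mm).
τ_max = 16·248.1/(π·(0.0630)³) = 5.053×10^6 Pa.

0.733 ksi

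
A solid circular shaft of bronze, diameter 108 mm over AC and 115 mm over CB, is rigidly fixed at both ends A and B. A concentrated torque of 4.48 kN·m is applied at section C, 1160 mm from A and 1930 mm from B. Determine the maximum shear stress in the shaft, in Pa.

1.02e7 Pa

Compatibility: T_A·a/J_AC = T_B·b/J_CB with T_A + T_B = T₀.
J_AC = 1.34×10^-5 m⁴, J_CB = 1.72×10^-5 m⁴, so T_A = T₀·(J_AC/a)/((J_AC/a)+(J_CB/b)) = 2527 N·m, T_B = 1953 N·m.
τ in each portion: τ_AC = 1.02×10^7 Pa, τ_CB = 6.54×10^6 Pa; maximum is in AC.
τ_max = T_AC·r/J = 2527·0.0540/1.34×10^-5 = 1.022×10^7 Pa.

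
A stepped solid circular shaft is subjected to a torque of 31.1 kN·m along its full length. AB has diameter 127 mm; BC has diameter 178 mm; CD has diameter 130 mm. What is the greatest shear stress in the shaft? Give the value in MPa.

Under the same torque, τ_max = 16T/(πd³) is largest where d is smallest — segment AB (d = 127 mm).
τ_max = 16·31100/(π·(0.127)³) = 7.732×10^7 Pa.

77.3 MPa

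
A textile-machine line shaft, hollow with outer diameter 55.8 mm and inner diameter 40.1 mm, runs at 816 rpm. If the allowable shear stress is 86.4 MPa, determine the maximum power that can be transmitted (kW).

J = π(d_o⁴ − d_i⁴)/32 = π(0.0558⁴ − 0.0401⁴)/32 = 6.979×10^-7 m⁴.
T_max = τ_allow·J/r = 8.64×10^7 × 6.979×10^-7 / 0.0279 = 2161 N·m.
ω = 2π·816/60 = 85.45 rad/s, so P_max = T_max·ω = 1.847×10^5 W.

185 kW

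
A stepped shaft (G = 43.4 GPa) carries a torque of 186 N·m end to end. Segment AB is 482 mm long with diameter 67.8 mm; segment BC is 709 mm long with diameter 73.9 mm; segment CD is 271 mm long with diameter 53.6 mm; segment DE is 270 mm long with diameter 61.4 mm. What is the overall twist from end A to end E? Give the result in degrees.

J_AB = π(0.0678)⁴/32 = 2.07×10^-6 m⁴; J_BC = π(0.0739)⁴/32 = 2.93×10^-6 m⁴; J_CD = π(0.0536)⁴/32 = 8.10×10^-7 m⁴; J_DE = π(0.0614)⁴/32 = 1.40×10^-6 m⁴.
θ = (T/G)·Σ L_i/J_i = (186.0/43.4×10⁹)·(0.482/2.07×10^-6 + 0.709/2.93×10^-6 + 0.271/8.10×10^-7 + 0.270/1.40×10^-6) = 4.296×10^-3 rad.

0.246°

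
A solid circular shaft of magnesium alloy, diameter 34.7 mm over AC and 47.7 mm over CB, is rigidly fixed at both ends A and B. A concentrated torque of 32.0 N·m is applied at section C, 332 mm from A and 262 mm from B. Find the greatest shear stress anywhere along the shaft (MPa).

Compatibility: T_A·a/J_AC = T_B·b/J_CB with T_A + T_B = T₀.
J_AC = 1.42×10^-7 m⁴, J_CB = 5.08×10^-7 m⁴, so T_A = T₀·(J_AC/a)/((J_AC/a)+(J_CB/b)) = 5.792 N·m, T_B = 26.21 N·m.
τ in each portion: τ_AC = 7.06×10^5 Pa, τ_CB = 1.23×10^6 Pa; maximum is in CB.
τ_max = T_CB·r/J = 26.21·0.0239/5.08×10^-7 = 1.230×10^6 Pa.

1.23 MPa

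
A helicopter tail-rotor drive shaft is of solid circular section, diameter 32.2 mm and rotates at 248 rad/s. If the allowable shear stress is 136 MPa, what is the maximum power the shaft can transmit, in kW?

221 kW

J = πd⁴/32 = π(0.0322)⁴/32 = 1.055×10^-7 m⁴.
T_max = τ_allow·J/r = 1.36×10^8 × 1.055×10^-7 / 0.0161 = 891.5 N·m.
ω = 248 rad/s, so P_max = T_max·ω = 2.211×10^5 W.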